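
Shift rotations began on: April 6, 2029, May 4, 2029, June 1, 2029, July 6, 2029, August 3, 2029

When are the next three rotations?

September 7, 2029; October 5, 2029; November 2, 2029

These are Fridays at 28- or 35-day spacing (28, 28, 35, 28).
The pattern: 1st Friday of the month.
September 2029 — 1st Friday is September 7, 2029.
October 2029 — 1st Friday is October 5, 2029.
November 2029 — 1st Friday is November 2, 2029.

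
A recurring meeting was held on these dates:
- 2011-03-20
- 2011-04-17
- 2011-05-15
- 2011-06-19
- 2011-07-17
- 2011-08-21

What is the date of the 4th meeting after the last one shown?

2011-12-18

These are Sundays at 28- or 35-day spacing (28, 28, 35, 28, 35).
The pattern: 3rd Sunday of the month.
September 2011 — 3rd Sunday is 2011-09-18.
October 2011 — 3rd Sunday is 2011-10-16.
3rd Sunday of November 2011: 2011-11-20.
3rd Sunday of December 2011: 2011-12-18.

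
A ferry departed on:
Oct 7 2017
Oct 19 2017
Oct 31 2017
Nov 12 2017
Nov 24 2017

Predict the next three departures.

The spacing is 12, 12, 12, 12 days — always 12 days.
Nov 24 2017 + 12 days = Dec 6 2017.
Dec 6 2017 + 12 days = Dec 18 2017.
Dec 18 2017 + 12 days = Dec 30 2017.

Dec 6 2017, Dec 18 2017, Dec 30 2017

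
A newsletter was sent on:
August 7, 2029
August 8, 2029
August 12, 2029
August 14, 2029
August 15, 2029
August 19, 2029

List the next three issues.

August 21, 2029; August 22, 2029; August 26, 2029

Every event lands on a Tuesday or Wednesday or Sunday (gaps cycle 1, 4, 2, 1, 4).
So the schedule is: every Tuesday, Wednesday and Sunday.
The following Tuesday is August 21, 2029.
The following Wednesday is August 22, 2029.
The following Sunday is August 26, 2029.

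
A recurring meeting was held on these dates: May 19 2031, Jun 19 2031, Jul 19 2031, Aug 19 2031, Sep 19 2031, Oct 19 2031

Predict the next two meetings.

Nov 19 2031, Dec 19 2031

Each date is the 19th; the gaps (31, 30, 31, 31, 30) track the month lengths.
The rule is the 19th of each month.
Next: November 2031 → Nov 19 2031.
Next: December 2031 → Dec 19 2031.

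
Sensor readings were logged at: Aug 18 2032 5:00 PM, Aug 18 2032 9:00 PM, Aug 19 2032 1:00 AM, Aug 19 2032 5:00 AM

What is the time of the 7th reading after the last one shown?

Aug 20 2032 9:00 AM

Spacing: 4, 4, 4 h — constant 4 h.
Aug 19 2032 5:00 AM + 4 h = Aug 19 2032 9:00 AM.
Aug 19 2032 9:00 AM + 4 h = Aug 19 2032 1:00 PM.
Aug 19 2032 1:00 PM + 4 h = Aug 19 2032 5:00 PM.
Aug 19 2032 5:00 PM + 4 h = Aug 19 2032 9:00 PM.
Aug 19 2032 9:00 PM + 4 h = Aug 20 2032 1:00 AM.
Aug 20 2032 1:00 AM + 4 h = Aug 20 2032 5:00 AM.
Aug 20 2032 5:00 AM + 4 h = Aug 20 2032 9:00 AM.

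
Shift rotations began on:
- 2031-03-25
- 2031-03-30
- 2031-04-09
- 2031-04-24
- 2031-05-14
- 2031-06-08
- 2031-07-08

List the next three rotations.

The spacing grows by 5 each time: 5, 10, 15, 20, 25, 30 days.
Next gap: 35 days. 2031-07-08 + 35 days = 2031-08-12.
Next gap: 40 days. 2031-08-12 + 40 days = 2031-09-21.
Next gap: 45 days. 2031-09-21 + 45 days = 2031-11-05.

2031-08-12, 2031-09-21, 2031-11-05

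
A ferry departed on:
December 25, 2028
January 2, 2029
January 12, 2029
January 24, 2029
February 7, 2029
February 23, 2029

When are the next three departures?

March 13, 2029; April 2, 2029; April 24, 2029

The spacing grows by 2 each time: 8, 10, 12, 14, 16 days.
Next gap: 18 days. February 23, 2029 + 18 days = March 13, 2029.
Next gap: 20 days. March 13, 2029 + 20 days = April 2, 2029.
Next gap: 22 days. April 2, 2029 + 22 days = April 24, 2029.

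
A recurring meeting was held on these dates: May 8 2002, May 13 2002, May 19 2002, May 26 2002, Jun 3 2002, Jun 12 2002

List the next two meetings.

Jun 22 2002, Jul 3 2002

Intervals are 5, 6, 7, 8, 9 days — an arithmetic progression with common difference 1.
Next gap: 10 days. Jun 12 2002 + 10 days = Jun 22 2002.
Next gap: 11 days. Jun 22 2002 + 11 days = Jul 3 2002.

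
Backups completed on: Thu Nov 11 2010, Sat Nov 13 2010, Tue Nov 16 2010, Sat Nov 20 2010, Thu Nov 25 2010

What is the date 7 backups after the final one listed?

Thu Jan 27 2011

The spacing grows by 1 each time: 2, 3, 4, 5 days.
Next gap: 6 days. Thu Nov 25 2010 + 6 days = Wed Dec 1 2010.
Next gap: 7 days. Wed Dec 1 2010 + 7 days = Wed Dec 8 2010.
Next gap: 8 days. Wed Dec 8 2010 + 8 days = Thu Dec 16 2010.
Next gap: 9 days. Thu Dec 16 2010 + 9 days = Sat Dec 25 2010.
Next gap: 10 days. Sat Dec 25 2010 + 10 days = Tue Jan 4 2011.
Next gap: 11 days. Tue Jan 4 2011 + 11 days = Sat Jan 15 2011.
Next gap: 12 days. Sat Jan 15 2011 + 12 days = Thu Jan 27 2011.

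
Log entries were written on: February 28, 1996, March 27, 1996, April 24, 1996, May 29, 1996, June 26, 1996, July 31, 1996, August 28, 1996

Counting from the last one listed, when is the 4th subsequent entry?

Every date is a Wednesday; gaps 28, 28, 35, 28, 35, 28 days.
Each is the last Wednesday of its month (at least one falls on the 29th or later, ruling out '4th Wednesday').
September 1996 ends with Wednesday September 25, 1996.
October 1996 ends with Wednesday October 30, 1996.
November 1996 ends with Wednesday November 27, 1996.
Last Wednesday of December 1996: December 25, 1996.

December 25, 1996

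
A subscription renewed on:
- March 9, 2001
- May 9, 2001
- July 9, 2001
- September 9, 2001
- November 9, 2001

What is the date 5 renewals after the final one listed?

Gaps: 61, 61, 62, 61 days — not constant. Every event is on the 9th of the month.
Pattern: the 9th of every 2 months.
January 2002: January 9, 2002.
March 2002: March 9, 2002.
Next: May 2002 → May 9, 2002.
July 2002: July 9, 2002.
Next: September 2002 → September 9, 2002.

September 9, 2002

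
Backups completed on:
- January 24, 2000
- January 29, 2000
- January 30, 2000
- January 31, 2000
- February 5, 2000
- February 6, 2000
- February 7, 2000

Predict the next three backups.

February 12, 2000; February 13, 2000; February 14, 2000

The gap pattern 5, 1, 1, 5, 1, 1 repeats every 3 events.
These are the Mondays, Saturdays and Sundays of each week.
The following Saturday is February 12, 2000.
The following Sunday is February 13, 2000.
The following Monday is February 14, 2000.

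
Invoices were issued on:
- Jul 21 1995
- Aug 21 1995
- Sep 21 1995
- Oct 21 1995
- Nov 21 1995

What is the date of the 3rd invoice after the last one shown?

Gaps: 31, 31, 30, 31 days — not constant. Every event is on the 21st of the month.
Pattern: the 21st of each month.
Next: December 1995 → Dec 21 1995.
January 1996: Jan 21 1996.
February 1996: Feb 21 1996.

Feb 21 1996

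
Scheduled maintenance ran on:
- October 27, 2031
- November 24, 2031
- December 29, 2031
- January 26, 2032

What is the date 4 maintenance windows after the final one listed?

Every date is a Monday; gaps 28, 35, 28 days.
Each is the last Monday of its month (at least one falls on the 29th or later, ruling out '4th Monday').
February 2032 ends with Monday February 23, 2032.
March 2032 ends with Monday March 29, 2032.
April 2032 ends with Monday April 26, 2032.
May 2032 ends with Monday May 31, 2032.

May 31, 2032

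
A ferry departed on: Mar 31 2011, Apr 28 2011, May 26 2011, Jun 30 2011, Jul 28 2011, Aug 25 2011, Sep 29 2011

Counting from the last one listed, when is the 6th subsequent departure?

These are Thursdays with 28, 28, 35, 28, 28, 35-day gaps.
Each is the final Thursday of its month — Mar 31 2011 is past the 28th, so '4th Thursday' doesn't fit.
October 2011 ends with Thursday Oct 27 2011.
November 2011 ends with Thursday Nov 24 2011.
December 2011 ends with Thursday Dec 29 2011.
January 2012 ends with Thursday Jan 26 2012.
February 2012 ends with Thursday Feb 23 2012.
March 2012 ends with Thursday Mar 29 2012.

Mar 29 2012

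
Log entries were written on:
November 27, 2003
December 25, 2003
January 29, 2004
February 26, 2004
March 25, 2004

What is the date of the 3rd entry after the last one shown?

June 24, 2004

All Thursdays; the gaps (28, 35, 28, 28) vary with month length.
This is the last Thursday of each month.
Last Thursday of April 2004: April 29, 2004.
May 2004 ends with Thursday May 27, 2004.
Last Thursday of June 2004: June 24, 2004.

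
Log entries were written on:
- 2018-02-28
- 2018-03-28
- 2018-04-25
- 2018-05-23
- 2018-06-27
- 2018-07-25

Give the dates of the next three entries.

All dates are Wednesdays, 28, 28, 28, 35, 28 days apart.
Specifically, the 4th Wednesday of each month.
4th Wednesday of August 2018: 2018-08-22.
September 2018 — 4th Wednesday is 2018-09-26.
4th Wednesday of October 2018: 2018-10-24.

2018-08-22, 2018-09-26, 2018-10-24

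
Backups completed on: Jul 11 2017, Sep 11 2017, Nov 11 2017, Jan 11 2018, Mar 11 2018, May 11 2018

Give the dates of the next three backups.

The day-of-month is always 11 (62, 61, 61, 59, 61 days between events).
So this recurs on the 11th of every 2 months.
Next: July 2018 → Jul 11 2018.
Next: September 2018 → Sep 11 2018.
November 2018: Nov 11 2018.

Jul 11 2018, Sep 11 2018, Nov 11 2018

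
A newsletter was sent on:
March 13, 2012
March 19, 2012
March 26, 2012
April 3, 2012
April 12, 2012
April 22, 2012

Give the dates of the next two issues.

May 3, 2012; May 15, 2012

Gaps: 6, 7, 8, 9, 10 days — each gap is 1 larger than the previous one.
Next gap: 11 days. April 22, 2012 + 11 days = May 3, 2012.
Next gap: 12 days. May 3, 2012 + 12 days = May 15, 2012.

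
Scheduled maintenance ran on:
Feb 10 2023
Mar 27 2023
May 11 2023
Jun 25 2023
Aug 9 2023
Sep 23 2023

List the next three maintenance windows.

Nov 7 2023, Dec 22 2023, Feb 5 2024

The spacing is 45, 45, 45, 45, 45 days — always 45 days.
Sep 23 2023 + 45 days = Nov 7 2023.
Nov 7 2023 + 45 days = Dec 22 2023.
Dec 22 2023 + 45 days = Feb 5 2024.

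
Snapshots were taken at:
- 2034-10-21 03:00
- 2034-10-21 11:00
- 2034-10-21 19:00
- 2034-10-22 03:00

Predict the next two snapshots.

2034-10-22 11:00, 2034-10-22 19:00

Spacing: 8, 8, 8 h — constant 8 h.
2034-10-22 03:00 + 8 h = 2034-10-22 11:00.
2034-10-22 11:00 + 8 h = 2034-10-22 19:00.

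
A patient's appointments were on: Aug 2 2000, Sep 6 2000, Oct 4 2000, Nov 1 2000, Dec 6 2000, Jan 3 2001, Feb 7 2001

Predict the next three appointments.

Mar 7 2001, Apr 4 2001, May 2 2001

These are Wednesdays at 28- or 35-day spacing (35, 28, 28, 35, 28, 35).
The pattern: 1st Wednesday of the month.
March 2001 — 1st Wednesday is Mar 7 2001.
April 2001 — 1st Wednesday is Apr 4 2001.
May 2001 — 1st Wednesday is May 2 2001.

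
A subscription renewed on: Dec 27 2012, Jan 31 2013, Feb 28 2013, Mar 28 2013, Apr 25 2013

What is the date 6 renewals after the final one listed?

Oct 31 2013

All Thursdays; the gaps (35, 28, 28, 28) vary with month length.
This is the last Thursday of each month.
Last Thursday of May 2013: May 30 2013.
June 2013 ends with Thursday Jun 27 2013.
Last Thursday of July 2013: Jul 25 2013.
Last Thursday of August 2013: Aug 29 2013.
September 2013 ends with Thursday Sep 26 2013.
Last Thursday of October 2013: Oct 31 2013.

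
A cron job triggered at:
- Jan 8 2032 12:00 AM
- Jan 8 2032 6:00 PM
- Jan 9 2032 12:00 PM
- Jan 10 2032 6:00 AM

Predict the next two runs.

Spacing: 18, 18, 18 h — constant 18 h.
Jan 10 2032 6:00 AM + 18 h = Jan 11 2032 12:00 AM.
Jan 11 2032 12:00 AM + 18 h = Jan 11 2032 6:00 PM.

Jan 11 2032 12:00 AM, Jan 11 2032 6:00 PM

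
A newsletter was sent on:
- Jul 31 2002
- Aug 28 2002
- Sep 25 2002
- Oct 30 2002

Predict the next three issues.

All Wednesdays; the gaps (28, 28, 35) vary with month length.
This is the last Wednesday of each month.
November 2002 ends with Wednesday Nov 27 2002.
December 2002 ends with Wednesday Dec 25 2002.
January 2003 ends with Wednesday Jan 29 2003.

Nov 27 2002, Dec 25 2002, Jan 29 2003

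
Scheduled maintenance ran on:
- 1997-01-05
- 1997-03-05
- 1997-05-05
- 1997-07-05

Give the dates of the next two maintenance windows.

1997-09-05, 1997-11-05

Gaps: 59, 61, 61 days — not constant. Every event is on the 5th of the month.
Pattern: the 5th of every 2 months.
September 1997: 1997-09-05.
November 1997: 1997-11-05.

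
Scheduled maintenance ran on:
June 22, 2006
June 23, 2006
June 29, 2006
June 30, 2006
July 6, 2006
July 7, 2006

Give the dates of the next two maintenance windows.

Gaps: 1, 6, 1, 6, 1 days — not constant, but cyclic with period 2.
The events fall on every Thursday and Friday.
Next Thursday: July 13, 2006.
The following Friday is July 14, 2006.

July 13, 2006; July 14, 2006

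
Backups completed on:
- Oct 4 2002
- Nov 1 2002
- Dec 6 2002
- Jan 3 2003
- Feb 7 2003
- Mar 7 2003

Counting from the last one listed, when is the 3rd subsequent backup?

Jun 6 2003

These are Fridays at 28- or 35-day spacing (28, 35, 28, 35, 28).
The pattern: 1st Friday of the month.
April 2003 — 1st Friday is Apr 4 2003.
May 2003 — 1st Friday is May 2 2003.
June 2003 — 1st Friday is Jun 6 2003.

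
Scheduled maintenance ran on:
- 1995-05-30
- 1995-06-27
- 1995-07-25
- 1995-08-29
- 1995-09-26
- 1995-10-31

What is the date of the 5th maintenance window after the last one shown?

1996-03-26

Every date is a Tuesday; gaps 28, 28, 35, 28, 35 days.
Each is the last Tuesday of its month (at least one falls on the 29th or later, ruling out '4th Tuesday').
November 1995 ends with Tuesday 1995-11-28.
December 1995 ends with Tuesday 1995-12-26.
Last Tuesday of January 1996: 1996-01-30.
Last Tuesday of February 1996: 1996-02-27.
March 1996 ends with Tuesday 1996-03-26.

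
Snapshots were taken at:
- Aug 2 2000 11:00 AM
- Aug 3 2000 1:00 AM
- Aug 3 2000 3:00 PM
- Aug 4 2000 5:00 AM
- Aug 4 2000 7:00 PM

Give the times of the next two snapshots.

Aug 5 2000 9:00 AM, Aug 5 2000 11:00 PM

The interval is a steady 14 hours (14, 14, 14, 14).
Aug 4 2000 7:00 PM + 14 h = Aug 5 2000 9:00 AM.
Aug 5 2000 9:00 AM + 14 h = Aug 5 2000 11:00 PM.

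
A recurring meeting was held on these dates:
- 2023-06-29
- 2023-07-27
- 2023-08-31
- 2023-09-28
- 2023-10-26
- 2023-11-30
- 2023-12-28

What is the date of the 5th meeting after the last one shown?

Every date is a Thursday; gaps 28, 35, 28, 28, 35, 28 days.
Each is the last Thursday of its month (at least one falls on the 29th or later, ruling out '4th Thursday').
January 2024 ends with Thursday 2024-01-25.
Last Thursday of February 2024: 2024-02-29.
March 2024 ends with Thursday 2024-03-28.
April 2024 ends with Thursday 2024-04-25.
May 2024 ends with Thursday 2024-05-30.

2024-05-30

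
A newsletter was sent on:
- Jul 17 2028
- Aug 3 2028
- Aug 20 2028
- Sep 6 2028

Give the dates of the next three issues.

The spacing is 17, 17, 17 days — always 17 days.
Sep 6 2028 + 17 days = Sep 23 2028.
Sep 23 2028 + 17 days = Oct 10 2028.
Oct 10 2028 + 17 days = Oct 27 2028.

Sep 23 2028, Oct 10 2028, Oct 27 2028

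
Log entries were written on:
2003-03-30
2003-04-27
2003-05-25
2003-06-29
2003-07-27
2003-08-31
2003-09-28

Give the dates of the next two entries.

2003-10-26, 2003-11-30

These are Sundays with 28, 28, 35, 28, 35, 28-day gaps.
Each is the final Sunday of its month — 2003-03-30 is past the 28th, so '4th Sunday' doesn't fit.
Last Sunday of October 2003: 2003-10-26.
November 2003 ends with Sunday 2003-11-30.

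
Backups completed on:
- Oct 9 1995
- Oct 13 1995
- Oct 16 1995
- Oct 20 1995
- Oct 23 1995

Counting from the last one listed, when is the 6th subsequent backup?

The gap pattern 4, 3, 4, 3 repeats every 2 events.
These are the Mondays and Fridays of each week.
Next Friday: Oct 27 1995.
The following Monday is Oct 30 1995.
The following Friday is Nov 3 1995.
Next Monday: Nov 6 1995.
The following Friday is Nov 10 1995.
The following Monday is Nov 13 1995.

Nov 13 1995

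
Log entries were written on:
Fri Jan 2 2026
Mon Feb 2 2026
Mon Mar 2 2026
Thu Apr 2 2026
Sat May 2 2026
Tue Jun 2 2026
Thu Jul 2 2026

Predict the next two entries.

The day-of-month is always 2 (31, 28, 31, 30, 31, 30 days between events).
So this recurs on the 2nd of each month.
August 2026: Sun Aug 2 2026.
Next: September 2026 → Wed Sep 2 2026.

Sun Aug 2 2026, Wed Sep 2 2026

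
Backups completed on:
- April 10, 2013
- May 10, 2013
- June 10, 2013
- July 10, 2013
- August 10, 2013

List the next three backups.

Each date is the 10th; the gaps (30, 31, 30, 31) track the month lengths.
The rule is the 10th of each month.
Next: September 2013 → September 10, 2013.
October 2013: October 10, 2013.
November 2013: November 10, 2013.

September 10, 2013; October 10, 2013; November 10, 2013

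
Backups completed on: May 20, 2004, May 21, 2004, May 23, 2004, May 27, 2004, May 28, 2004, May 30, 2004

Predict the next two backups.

June 3, 2004; June 4, 2004

Every event lands on a Thursday or Friday or Sunday (gaps cycle 1, 2, 4, 1, 2).
So the schedule is: every Thursday, Friday and Sunday.
The following Thursday is June 3, 2004.
The following Friday is June 4, 2004.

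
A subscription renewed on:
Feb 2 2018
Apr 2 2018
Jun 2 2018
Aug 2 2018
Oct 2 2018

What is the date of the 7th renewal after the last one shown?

The day-of-month is always 2 (59, 61, 61, 61 days between events).
So this recurs on the 2nd of every 2 months.
Next: December 2018 → Dec 2 2018.
February 2019: Feb 2 2019.
April 2019: Apr 2 2019.
June 2019: Jun 2 2019.
Next: August 2019 → Aug 2 2019.
Next: October 2019 → Oct 2 2019.
Next: December 2019 → Dec 2 2019.

Dec 2 2019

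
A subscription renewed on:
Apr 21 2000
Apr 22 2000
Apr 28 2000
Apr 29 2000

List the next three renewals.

May 5 2000, May 6 2000, May 12 2000

Every event lands on a Friday or Saturday (gaps cycle 1, 6, 1).
So the schedule is: every Friday and Saturday.
The following Friday is May 5 2000.
The following Saturday is May 6 2000.
The following Friday is May 12 2000.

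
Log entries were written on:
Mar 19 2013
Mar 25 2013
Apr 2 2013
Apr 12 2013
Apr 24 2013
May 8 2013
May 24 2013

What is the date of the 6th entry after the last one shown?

The spacing grows by 2 each time: 6, 8, 10, 12, 14, 16 days.
Next gap: 18 days. May 24 2013 + 18 days = Jun 11 2013.
Next gap: 20 days. Jun 11 2013 + 20 days = Jul 1 2013.
Next gap: 22 days. Jul 1 2013 + 22 days = Jul 23 2013.
Next gap: 24 days. Jul 23 2013 + 24 days = Aug 16 2013.
Next gap: 26 days. Aug 16 2013 + 26 days = Sep 11 2013.
Next gap: 28 days. Sep 11 2013 + 28 days = Oct 9 2013.

Oct 9 2013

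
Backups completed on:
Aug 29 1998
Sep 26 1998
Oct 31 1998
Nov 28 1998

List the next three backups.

Dec 26 1998, Jan 30 1999, Feb 27 1999

Every date is a Saturday; gaps 28, 35, 28 days.
Each is the last Saturday of its month (at least one falls on the 29th or later, ruling out '4th Saturday').
December 1998 ends with Saturday Dec 26 1998.
January 1999 ends with Saturday Jan 30 1999.
February 1999 ends with Saturday Feb 27 1999.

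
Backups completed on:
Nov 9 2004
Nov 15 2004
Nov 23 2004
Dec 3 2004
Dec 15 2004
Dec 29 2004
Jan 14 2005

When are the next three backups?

Intervals are 6, 8, 10, 12, 14, 16 days — an arithmetic progression with common difference 2.
Next gap: 18 days. Jan 14 2005 + 18 days = Feb 1 2005.
Next gap: 20 days. Feb 1 2005 + 20 days = Feb 21 2005.
Next gap: 22 days. Feb 21 2005 + 22 days = Mar 15 2005.

Feb 1 2005, Feb 21 2005, Mar 15 2005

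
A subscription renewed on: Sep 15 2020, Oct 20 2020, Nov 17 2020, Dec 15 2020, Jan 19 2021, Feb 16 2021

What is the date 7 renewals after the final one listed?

Sep 21 2021

All dates are Tuesdays, 35, 28, 28, 35, 28 days apart.
Specifically, the 3rd Tuesday of each month.
3rd Tuesday of March 2021: Mar 16 2021.
3rd Tuesday of April 2021: Apr 20 2021.
3rd Tuesday of May 2021: May 18 2021.
June 2021 — 3rd Tuesday is Jun 15 2021.
3rd Tuesday of July 2021: Jul 20 2021.
August 2021 — 3rd Tuesday is Aug 17 2021.
September 2021 — 3rd Tuesday is Sep 21 2021.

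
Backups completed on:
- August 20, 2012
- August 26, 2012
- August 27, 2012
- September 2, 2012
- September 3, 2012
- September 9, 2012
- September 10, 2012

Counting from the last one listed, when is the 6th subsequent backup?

October 1, 2012

Every event lands on a Monday or Sunday (gaps cycle 6, 1, 6, 1, 6, 1).
So the schedule is: every Monday and Sunday.
The following Sunday is September 16, 2012.
Next Monday: September 17, 2012.
The following Sunday is September 23, 2012.
The following Monday is September 24, 2012.
Next Sunday: September 30, 2012.
Next Monday: October 1, 2012.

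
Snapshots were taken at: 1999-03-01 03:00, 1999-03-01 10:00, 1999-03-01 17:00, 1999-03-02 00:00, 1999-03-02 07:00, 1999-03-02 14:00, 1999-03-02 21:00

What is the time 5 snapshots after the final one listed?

1999-03-04 08:00

Spacing: 7, 7, 7, 7, 7, 7 h — constant 7 h.
1999-03-02 21:00 + 7 h = 1999-03-03 04:00.
1999-03-03 04:00 + 7 h = 1999-03-03 11:00.
1999-03-03 11:00 + 7 h = 1999-03-03 18:00.
1999-03-03 18:00 + 7 h = 1999-03-04 01:00.
1999-03-04 01:00 + 7 h = 1999-03-04 08:00.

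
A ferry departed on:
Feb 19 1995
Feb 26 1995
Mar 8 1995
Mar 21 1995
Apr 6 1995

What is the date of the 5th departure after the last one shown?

Gaps: 7, 10, 13, 16 days — each gap is 3 larger than the previous one.
Next gap: 19 days. Apr 6 1995 + 19 days = Apr 25 1995.
Next gap: 22 days. Apr 25 1995 + 22 days = May 17 1995.
Next gap: 25 days. May 17 1995 + 25 days = Jun 11 1995.
Next gap: 28 days. Jun 11 1995 + 28 days = Jul 9 1995.
Next gap: 31 days. Jul 9 1995 + 31 days = Aug 9 1995.

Aug 9 1995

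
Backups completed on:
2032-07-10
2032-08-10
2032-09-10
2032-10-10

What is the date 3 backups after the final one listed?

2033-01-10

The day-of-month is always 10 (31, 31, 30 days between events).
So this recurs on the 10th of each month.
November 2032: 2032-11-10.
December 2032: 2032-12-10.
Next: January 2033 → 2033-01-10.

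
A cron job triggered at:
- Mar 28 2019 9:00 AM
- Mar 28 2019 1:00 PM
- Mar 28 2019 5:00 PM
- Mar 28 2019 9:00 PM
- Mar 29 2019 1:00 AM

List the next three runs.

Mar 29 2019 5:00 AM, Mar 29 2019 9:00 AM, Mar 29 2019 1:00 PM

Spacing: 4, 4, 4, 4 h — constant 4 h.
Mar 29 2019 1:00 AM + 4 h = Mar 29 2019 5:00 AM.
Mar 29 2019 5:00 AM + 4 h = Mar 29 2019 9:00 AM.
Mar 29 2019 9:00 AM + 4 h = Mar 29 2019 1:00 PM.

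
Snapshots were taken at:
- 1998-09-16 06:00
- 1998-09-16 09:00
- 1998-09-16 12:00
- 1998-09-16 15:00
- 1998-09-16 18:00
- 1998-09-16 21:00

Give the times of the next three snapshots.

Spacing: 3, 3, 3, 3, 3 h — constant 3 h.
1998-09-16 21:00 + 3 h = 1998-09-17 00:00.
1998-09-17 00:00 + 3 h = 1998-09-17 03:00.
1998-09-17 03:00 + 3 h = 1998-09-17 06:00.

1998-09-17 00:00, 1998-09-17 03:00, 1998-09-17 06:00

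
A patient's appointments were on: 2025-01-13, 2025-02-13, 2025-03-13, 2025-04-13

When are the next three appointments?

Gaps: 31, 28, 31 days — not constant. Every event is on the 13th of the month.
Pattern: the 13th of each month.
Next: May 2025 → 2025-05-13.
June 2025: 2025-06-13.
July 2025: 2025-07-13.

2025-05-13, 2025-06-13, 2025-07-13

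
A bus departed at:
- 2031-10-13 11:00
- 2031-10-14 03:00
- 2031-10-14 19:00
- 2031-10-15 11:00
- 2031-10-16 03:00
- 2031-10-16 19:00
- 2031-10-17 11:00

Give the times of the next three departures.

Gaps: 16, 16, 16, 16, 16, 16 hours — each event is 16 hours after the previous one.
2031-10-17 11:00 + 16 h = 2031-10-18 03:00.
2031-10-18 03:00 + 16 h = 2031-10-18 19:00.
2031-10-18 19:00 + 16 h = 2031-10-19 11:00.

2031-10-18 03:00, 2031-10-18 19:00, 2031-10-19 11:00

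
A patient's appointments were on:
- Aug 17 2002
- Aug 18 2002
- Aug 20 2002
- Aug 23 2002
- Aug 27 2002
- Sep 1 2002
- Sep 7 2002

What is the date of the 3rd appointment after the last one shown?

Oct 1 2002

Gaps: 1, 2, 3, 4, 5, 6 days — each gap is 1 larger than the previous one.
Next gap: 7 days. Sep 7 2002 + 7 days = Sep 14 2002.
Next gap: 8 days. Sep 14 2002 + 8 days = Sep 22 2002.
Next gap: 9 days. Sep 22 2002 + 9 days = Oct 1 2002.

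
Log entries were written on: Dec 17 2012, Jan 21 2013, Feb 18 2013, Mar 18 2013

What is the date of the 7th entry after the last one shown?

Gaps: 35, 28, 28 days — a mix of 28 and 35. Every date is a Monday.
Each is the 3rd Monday of its month.
April 2013 — 3rd Monday is Apr 15 2013.
3rd Monday of May 2013: May 20 2013.
3rd Monday of June 2013: Jun 17 2013.
July 2013 — 3rd Monday is Jul 15 2013.
3rd Monday of August 2013: Aug 19 2013.
September 2013 — 3rd Monday is Sep 16 2013.
3rd Monday of October 2013: Oct 21 2013.

Oct 21 2013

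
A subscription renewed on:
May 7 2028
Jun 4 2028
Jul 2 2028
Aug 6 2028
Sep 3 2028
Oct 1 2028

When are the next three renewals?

Gaps: 28, 28, 35, 28, 28 days — a mix of 28 and 35. Every date is a Sunday.
Each is the 1st Sunday of its month.
November 2028 — 1st Sunday is Nov 5 2028.
December 2028 — 1st Sunday is Dec 3 2028.
January 2029 — 1st Sunday is Jan 7 2029.

Nov 5 2028, Dec 3 2028, Jan 7 2029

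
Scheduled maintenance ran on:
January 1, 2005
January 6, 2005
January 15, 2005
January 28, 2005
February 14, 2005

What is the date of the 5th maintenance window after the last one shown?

The spacing grows by 4 each time: 5, 9, 13, 17 days.
Next gap: 21 days. February 14, 2005 + 21 days = March 7, 2005.
Next gap: 25 days. March 7, 2005 + 25 days = April 1, 2005.
Next gap: 29 days. April 1, 2005 + 29 days = April 30, 2005.
Next gap: 33 days. April 30, 2005 + 33 days = June 2, 2005.
Next gap: 37 days. June 2, 2005 + 37 days = July 9, 2005.

July 9, 2005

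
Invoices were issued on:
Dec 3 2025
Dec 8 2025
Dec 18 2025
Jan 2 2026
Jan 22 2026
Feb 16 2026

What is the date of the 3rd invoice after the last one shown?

Gaps: 5, 10, 15, 20, 25 days — each gap is 5 larger than the previous one.
Next gap: 30 days. Feb 16 2026 + 30 days = Mar 18 2026.
Next gap: 35 days. Mar 18 2026 + 35 days = Apr 22 2026.
Next gap: 40 days. Apr 22 2026 + 40 days = Jun 1 2026.

Jun 1 2026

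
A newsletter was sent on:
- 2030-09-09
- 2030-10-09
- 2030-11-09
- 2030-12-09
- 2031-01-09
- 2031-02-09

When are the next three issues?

Gaps: 30, 31, 30, 31, 31 days — not constant. Every event is on the 9th of the month.
Pattern: the 9th of each month.
Next: March 2031 → 2031-03-09.
April 2031: 2031-04-09.
May 2031: 2031-05-09.

2031-03-09, 2031-04-09, 2031-05-09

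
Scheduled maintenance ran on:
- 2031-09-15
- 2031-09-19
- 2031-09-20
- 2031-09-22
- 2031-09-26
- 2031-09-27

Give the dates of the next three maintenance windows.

2031-09-29, 2031-10-03, 2031-10-04

The gap pattern 4, 1, 2, 4, 1 repeats every 3 events.
These are the Mondays, Fridays and Saturdays of each week.
Next Monday: 2031-09-29.
The following Friday is 2031-10-03.
The following Saturday is 2031-10-04.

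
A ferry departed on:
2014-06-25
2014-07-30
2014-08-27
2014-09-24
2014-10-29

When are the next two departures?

2014-11-26, 2014-12-31

Every date is a Wednesday; gaps 35, 28, 28, 35 days.
Each is the last Wednesday of its month (at least one falls on the 29th or later, ruling out '4th Wednesday').
November 2014 ends with Wednesday 2014-11-26.
December 2014 ends with Wednesday 2014-12-31.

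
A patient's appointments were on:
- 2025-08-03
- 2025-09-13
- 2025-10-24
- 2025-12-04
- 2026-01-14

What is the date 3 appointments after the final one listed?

2026-05-17

The spacing is 41, 41, 41, 41 days — always 41 days.
2026-01-14 + 41 days = 2026-02-24.
2026-02-24 + 41 days = 2026-04-06.
2026-04-06 + 41 days = 2026-05-17.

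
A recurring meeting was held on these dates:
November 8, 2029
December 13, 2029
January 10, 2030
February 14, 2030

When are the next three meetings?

March 14, 2030; April 11, 2030; May 9, 2030

All dates are Thursdays, 35, 28, 35 days apart.
Specifically, the 2nd Thursday of each month.
March 2030 — 2nd Thursday is March 14, 2030.
April 2030 — 2nd Thursday is April 11, 2030.
May 2030 — 2nd Thursday is May 9, 2030.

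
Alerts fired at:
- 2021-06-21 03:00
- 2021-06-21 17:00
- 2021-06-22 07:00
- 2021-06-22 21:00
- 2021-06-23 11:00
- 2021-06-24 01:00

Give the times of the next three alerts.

The interval is a steady 14 hours (14, 14, 14, 14, 14).
2021-06-24 01:00 + 14 h = 2021-06-24 15:00.
2021-06-24 15:00 + 14 h = 2021-06-25 05:00.
2021-06-25 05:00 + 14 h = 2021-06-25 19:00.

2021-06-24 15:00, 2021-06-25 05:00, 2021-06-25 19:00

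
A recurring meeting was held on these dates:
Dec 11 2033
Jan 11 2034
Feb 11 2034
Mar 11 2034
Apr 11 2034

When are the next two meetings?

May 11 2034, Jun 11 2034

Each date is the 11th; the gaps (31, 31, 28, 31) track the month lengths.
The rule is the 11th of each month.
May 2034: May 11 2034.
Next: June 2034 → Jun 11 2034.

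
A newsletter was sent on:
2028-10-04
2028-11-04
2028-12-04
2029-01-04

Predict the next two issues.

2029-02-04, 2029-03-04

The day-of-month is always 4 (31, 30, 31 days between events).
So this recurs on the 4th of each month.
Next: February 2029 → 2029-02-04.
Next: March 2029 → 2029-03-04.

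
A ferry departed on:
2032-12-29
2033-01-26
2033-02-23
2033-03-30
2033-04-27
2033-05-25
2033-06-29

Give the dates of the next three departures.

2033-07-27, 2033-08-31, 2033-09-28

These are Wednesdays with 28, 28, 35, 28, 28, 35-day gaps.
Each is the final Wednesday of its month — 2032-12-29 is past the 28th, so '4th Wednesday' doesn't fit.
Last Wednesday of July 2033: 2033-07-27.
Last Wednesday of August 2033: 2033-08-31.
September 2033 ends with Wednesday 2033-09-28.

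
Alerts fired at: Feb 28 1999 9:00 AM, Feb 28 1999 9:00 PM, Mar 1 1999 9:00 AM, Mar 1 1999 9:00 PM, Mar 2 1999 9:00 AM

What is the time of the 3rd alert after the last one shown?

Gaps: 12, 12, 12, 12 hours — each event is 12 hours after the previous one.
Mar 2 1999 9:00 AM + 12 h = Mar 2 1999 9:00 PM.
Mar 2 1999 9:00 PM + 12 h = Mar 3 1999 9:00 AM.
Mar 3 1999 9:00 AM + 12 h = Mar 3 1999 9:00 PM.

Mar 3 1999 9:00 PM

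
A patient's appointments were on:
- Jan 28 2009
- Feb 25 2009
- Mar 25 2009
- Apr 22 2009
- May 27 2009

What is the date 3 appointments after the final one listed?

All dates are Wednesdays, 28, 28, 28, 35 days apart.
Specifically, the 4th Wednesday of each month.
June 2009 — 4th Wednesday is Jun 24 2009.
4th Wednesday of July 2009: Jul 22 2009.
August 2009 — 4th Wednesday is Aug 26 2009.

Aug 26 2009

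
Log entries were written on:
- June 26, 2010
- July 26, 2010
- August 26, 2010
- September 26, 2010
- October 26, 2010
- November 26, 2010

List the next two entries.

The day-of-month is always 26 (30, 31, 31, 30, 31 days between events).
So this recurs on the 26th of each month.
December 2010: December 26, 2010.
Next: January 2011 → January 26, 2011.

December 26, 2010; January 26, 2011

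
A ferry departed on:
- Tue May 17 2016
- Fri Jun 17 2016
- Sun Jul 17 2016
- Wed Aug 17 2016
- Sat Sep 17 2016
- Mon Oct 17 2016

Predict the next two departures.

Thu Nov 17 2016, Sat Dec 17 2016

The day-of-month is always 17 (31, 30, 31, 31, 30 days between events).
So this recurs on the 17th of each month.
Next: November 2016 → Thu Nov 17 2016.
Next: December 2016 → Sat Dec 17 2016.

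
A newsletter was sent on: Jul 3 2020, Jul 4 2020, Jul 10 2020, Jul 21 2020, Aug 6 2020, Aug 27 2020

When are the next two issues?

Intervals are 1, 6, 11, 16, 21 days — an arithmetic progression with common difference 5.
Next gap: 26 days. Aug 27 2020 + 26 days = Sep 22 2020.
Next gap: 31 days. Sep 22 2020 + 31 days = Oct 23 2020.

Sep 22 2020, Oct 23 2020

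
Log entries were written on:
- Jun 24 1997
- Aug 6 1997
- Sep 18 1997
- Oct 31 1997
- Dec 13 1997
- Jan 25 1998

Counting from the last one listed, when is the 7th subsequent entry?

Every event comes 43 days after the last (43, 43, 43, 43, 43).
Jan 25 1998 + 43 days = Mar 9 1998.
Mar 9 1998 + 43 days = Apr 21 1998.
Apr 21 1998 + 43 days = Jun 3 1998.
Jun 3 1998 + 43 days = Jul 16 1998.
Jul 16 1998 + 43 days = Aug 28 1998.
Aug 28 1998 + 43 days = Oct 10 1998.
Oct 10 1998 + 43 days = Nov 22 1998.

Nov 22 1998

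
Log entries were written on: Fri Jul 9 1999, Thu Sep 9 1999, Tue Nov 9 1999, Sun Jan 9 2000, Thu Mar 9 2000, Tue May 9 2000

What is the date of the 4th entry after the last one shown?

Tue Jan 9 2001

The day-of-month is always 9 (62, 61, 61, 60, 61 days between events).
So this recurs on the 9th of every 2 months.
July 2000: Sun Jul 9 2000.
Next: September 2000 → Sat Sep 9 2000.
November 2000: Thu Nov 9 2000.
January 2001: Tue Jan 9 2001.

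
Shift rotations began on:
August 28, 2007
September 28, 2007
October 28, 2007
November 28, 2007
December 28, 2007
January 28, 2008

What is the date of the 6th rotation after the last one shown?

July 28, 2008

Gaps: 31, 30, 31, 30, 31 days — not constant. Every event is on the 28th of the month.
Pattern: the 28th of each month.
Next: February 2008 → February 28, 2008.
March 2008: March 28, 2008.
April 2008: April 28, 2008.
May 2008: May 28, 2008.
June 2008: June 28, 2008.
Next: July 2008 → July 28, 2008.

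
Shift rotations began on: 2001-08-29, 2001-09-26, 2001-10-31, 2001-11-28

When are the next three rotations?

2001-12-26, 2002-01-30, 2002-02-27

Every date is a Wednesday; gaps 28, 35, 28 days.
Each is the last Wednesday of its month (at least one falls on the 29th or later, ruling out '4th Wednesday').
Last Wednesday of December 2001: 2001-12-26.
Last Wednesday of January 2002: 2002-01-30.
Last Wednesday of February 2002: 2002-02-27.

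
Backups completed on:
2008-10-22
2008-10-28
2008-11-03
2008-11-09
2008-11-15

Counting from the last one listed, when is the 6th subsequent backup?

The spacing is 6, 6, 6, 6 days — always 6 days.
2008-11-15 + 6 days = 2008-11-21.
2008-11-21 + 6 days = 2008-11-27.
2008-11-27 + 6 days = 2008-12-03.
2008-12-03 + 6 days = 2008-12-09.
2008-12-09 + 6 days = 2008-12-15.
2008-12-15 + 6 days = 2008-12-21.

2008-12-21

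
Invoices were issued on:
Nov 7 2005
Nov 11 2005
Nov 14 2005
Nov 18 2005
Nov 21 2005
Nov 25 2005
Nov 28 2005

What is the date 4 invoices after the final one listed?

The gap pattern 4, 3, 4, 3, 4, 3 repeats every 2 events.
These are the Mondays and Fridays of each week.
The following Friday is Dec 2 2005.
Next Monday: Dec 5 2005.
Next Friday: Dec 9 2005.
Next Monday: Dec 12 2005.

Dec 12 2005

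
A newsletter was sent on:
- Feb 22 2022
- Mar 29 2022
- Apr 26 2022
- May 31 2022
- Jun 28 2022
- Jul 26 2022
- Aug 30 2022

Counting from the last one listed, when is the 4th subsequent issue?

Dec 27 2022

Every date is a Tuesday; gaps 35, 28, 35, 28, 28, 35 days.
Each is the last Tuesday of its month (at least one falls on the 29th or later, ruling out '4th Tuesday').
Last Tuesday of September 2022: Sep 27 2022.
October 2022 ends with Tuesday Oct 25 2022.
Last Tuesday of November 2022: Nov 29 2022.
Last Tuesday of December 2022: Dec 27 2022.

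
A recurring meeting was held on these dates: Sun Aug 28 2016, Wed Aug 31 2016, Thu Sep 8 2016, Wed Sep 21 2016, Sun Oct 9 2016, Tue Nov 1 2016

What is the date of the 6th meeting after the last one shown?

Gaps: 3, 8, 13, 18, 23 days — each gap is 5 larger than the previous one.
Next gap: 28 days. Tue Nov 1 2016 + 28 days = Tue Nov 29 2016.
Next gap: 33 days. Tue Nov 29 2016 + 33 days = Sun Jan 1 2017.
Next gap: 38 days. Sun Jan 1 2017 + 38 days = Wed Feb 8 2017.
Next gap: 43 days. Wed Feb 8 2017 + 43 days = Thu Mar 23 2017.
Next gap: 48 days. Thu Mar 23 2017 + 48 days = Wed May 10 2017.
Next gap: 53 days. Wed May 10 2017 + 53 days = Sun Jul 2 2017.

Sun Jul 2 2017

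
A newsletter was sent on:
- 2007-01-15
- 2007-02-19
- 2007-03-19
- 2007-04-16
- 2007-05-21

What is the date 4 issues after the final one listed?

Gaps: 35, 28, 28, 35 days — a mix of 28 and 35. Every date is a Monday.
Each is the 3rd Monday of its month.
3rd Monday of June 2007: 2007-06-18.
July 2007 — 3rd Monday is 2007-07-16.
August 2007 — 3rd Monday is 2007-08-20.
3rd Monday of September 2007: 2007-09-17.

2007-09-17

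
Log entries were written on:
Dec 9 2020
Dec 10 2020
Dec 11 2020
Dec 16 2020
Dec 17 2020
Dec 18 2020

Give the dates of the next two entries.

The gap pattern 1, 1, 5, 1, 1 repeats every 3 events.
These are the Wednesdays, Thursdays and Fridays of each week.
Next Wednesday: Dec 23 2020.
Next Thursday: Dec 24 2020.

Dec 23 2020, Dec 24 2020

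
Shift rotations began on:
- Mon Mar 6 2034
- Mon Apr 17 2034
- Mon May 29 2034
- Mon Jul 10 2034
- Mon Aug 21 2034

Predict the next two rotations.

Mon Oct 2 2034, Mon Nov 13 2034

Every event comes 42 days after the last (42, 42, 42, 42).
Mon Aug 21 2034 + 42 days = Mon Oct 2 2034.
Mon Oct 2 2034 + 42 days = Mon Nov 13 2034.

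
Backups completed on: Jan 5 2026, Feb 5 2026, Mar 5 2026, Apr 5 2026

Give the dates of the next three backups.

Each date is the 5th; the gaps (31, 28, 31) track the month lengths.
The rule is the 5th of each month.
Next: May 2026 → May 5 2026.
Next: June 2026 → Jun 5 2026.
July 2026: Jul 5 2026.

May 5 2026, Jun 5 2026, Jul 5 2026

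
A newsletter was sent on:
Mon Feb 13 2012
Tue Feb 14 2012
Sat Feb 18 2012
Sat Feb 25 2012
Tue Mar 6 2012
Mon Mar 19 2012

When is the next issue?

Wed Apr 4 2012

Gaps: 1, 4, 7, 10, 13 days — each gap is 3 larger than the previous one.
Next gap: 16 days. Mon Mar 19 2012 + 16 days = Wed Apr 4 2012.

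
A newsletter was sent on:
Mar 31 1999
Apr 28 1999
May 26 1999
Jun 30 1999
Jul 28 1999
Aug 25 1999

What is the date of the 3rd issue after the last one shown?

These are Wednesdays with 28, 28, 35, 28, 28-day gaps.
Each is the final Wednesday of its month — Mar 31 1999 is past the 28th, so '4th Wednesday' doesn't fit.
Last Wednesday of September 1999: Sep 29 1999.
October 1999 ends with Wednesday Oct 27 1999.
November 1999 ends with Wednesday Nov 24 1999.

Nov 24 1999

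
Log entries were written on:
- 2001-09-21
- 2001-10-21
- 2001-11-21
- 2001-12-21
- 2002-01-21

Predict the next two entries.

2002-02-21, 2002-03-21

Each date is the 21st; the gaps (30, 31, 30, 31) track the month lengths.
The rule is the 21st of each month.
Next: February 2002 → 2002-02-21.
March 2002: 2002-03-21.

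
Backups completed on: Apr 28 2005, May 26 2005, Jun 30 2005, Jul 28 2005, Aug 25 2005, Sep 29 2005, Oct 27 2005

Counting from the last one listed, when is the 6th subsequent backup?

Every date is a Thursday; gaps 28, 35, 28, 28, 35, 28 days.
Each is the last Thursday of its month (at least one falls on the 29th or later, ruling out '4th Thursday').
Last Thursday of November 2005: Nov 24 2005.
Last Thursday of December 2005: Dec 29 2005.
Last Thursday of January 2006: Jan 26 2006.
Last Thursday of February 2006: Feb 23 2006.
Last Thursday of March 2006: Mar 30 2006.
April 2006 ends with Thursday Apr 27 2006.

Apr 27 2006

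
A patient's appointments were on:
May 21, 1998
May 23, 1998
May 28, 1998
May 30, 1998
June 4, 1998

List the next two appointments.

June 6, 1998; June 11, 1998

The gap pattern 2, 5, 2, 5 repeats every 2 events.
These are the Thursdays and Saturdays of each week.
Next Saturday: June 6, 1998.
Next Thursday: June 11, 1998.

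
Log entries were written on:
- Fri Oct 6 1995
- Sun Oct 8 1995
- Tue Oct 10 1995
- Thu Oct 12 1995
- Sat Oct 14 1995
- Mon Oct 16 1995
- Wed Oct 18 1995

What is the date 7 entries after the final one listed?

Wed Nov 1 1995

Gaps between consecutive events: 2, 2, 2, 2, 2, 2 days — a constant 2-day interval.
Wed Oct 18 1995 + 2 days = Fri Oct 20 1995.
Fri Oct 20 1995 + 2 days = Sun Oct 22 1995.
Sun Oct 22 1995 + 2 days = Tue Oct 24 1995.
Tue Oct 24 1995 + 2 days = Thu Oct 26 1995.
Thu Oct 26 1995 + 2 days = Sat Oct 28 1995.
Sat Oct 28 1995 + 2 days = Mon Oct 30 1995.
Mon Oct 30 1995 + 2 days = Wed Nov 1 1995.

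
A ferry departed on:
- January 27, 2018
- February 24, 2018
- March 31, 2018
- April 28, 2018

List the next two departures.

All Saturdays; the gaps (28, 35, 28) vary with month length.
This is the last Saturday of each month.
May 2018 ends with Saturday May 26, 2018.
June 2018 ends with Saturday June 30, 2018.

May 26, 2018; June 30, 2018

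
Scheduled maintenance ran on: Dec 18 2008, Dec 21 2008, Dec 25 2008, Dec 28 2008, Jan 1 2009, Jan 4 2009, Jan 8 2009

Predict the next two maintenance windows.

Jan 11 2009, Jan 15 2009

Every event lands on a Thursday or Sunday (gaps cycle 3, 4, 3, 4, 3, 4).
So the schedule is: every Thursday and Sunday.
The following Sunday is Jan 11 2009.
Next Thursday: Jan 15 2009.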